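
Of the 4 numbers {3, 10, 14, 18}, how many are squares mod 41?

(3/41) = -1 → non-residue.
(10/41) = +1 → QR.
(14/41) = -1 → non-residue.
(18/41) = +1 → QR.
Total quadratic residues among the 4: 2.

2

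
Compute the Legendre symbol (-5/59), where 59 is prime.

-1

Euler's criterion: (-5/59) ≡ 54^29 (mod 59).
54^2 ≡ 25 (mod 59)
54^4 ≡ 35 (mod 59)
54^8 ≡ 45 (mod 59)
54^16 ≡ 19 (mod 59)
54^29 = 54^(16+8+4+1) ≡ 58 (mod 59).
Result is 58 ≡ −1, so (-5/59) = −1.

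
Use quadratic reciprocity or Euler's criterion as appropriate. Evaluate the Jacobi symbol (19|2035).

1

Reciprocity: 19 ≡ 3 and 2035 ≡ 3 (mod 4), so (19/2035) = −(2035/19).
Reduce top mod 19: now compute (2/19).
Pull out 2: since 19 ≡ 3 (mod 8), (2/19) = -1.
Reached (1/19) = 1. Collecting the sign flips along the way, the symbol is +1.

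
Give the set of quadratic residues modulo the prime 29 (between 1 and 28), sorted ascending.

Square k = 1,…,14 (k and 29−k give the same square):
1²=1, 2²=4, 3²=9, 4²=16, 5²=25, 6²≡7, 7²≡20, 8²≡6, 9²≡23, 10²≡13, 11²≡5, 12²≡28, 13²≡24, 14²≡22 (mod 29).
So the quadratic residues mod 29 are {1, 4, 5, 6, 7, 9, 13, 16, 20, 22, 23, 24, 25, 28}.

1,4,5,6,7,9,13,16,20,22,23,24,25,28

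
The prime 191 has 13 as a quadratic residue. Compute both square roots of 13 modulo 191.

83, 108

Since 191 ≡ 3 (mod 4), a square root of 13 is 13^((191+1)/4) = 13^48 mod 191.
Repeated squaring: 13^2≡169, 13^4≡102, 13^8≡90, 13^16≡78, 13^32≡163 (mod 191).
13^48 = 13^(32+16) ≡ 108 (mod 191).
Check: 108² = 11664 ≡ 13 (mod 191). The two roots are 83 and 108.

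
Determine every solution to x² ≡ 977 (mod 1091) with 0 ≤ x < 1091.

375, 716

Since 1091 ≡ 3 (mod 4), a square root of 977 is 977^((1091+1)/4) = 977^273 mod 1091.
Repeated squaring: 977^2≡995, 977^4≡488, 977^8≡306, 977^16≡901, 977^32≡97, 977^64≡681, 977^128≡86, 977^256≡850 (mod 1091).
977^273 = 977^(256+16+1) ≡ 375 (mod 1091).
Check: 375² = 140625 ≡ 977 (mod 1091). The two roots are 375 and 716.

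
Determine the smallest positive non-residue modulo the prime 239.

7

(2/239) = +1, so 2 is a residue.
(3/239) = +1, so 3 is a residue.
(4/239) = +1, so 4 is a residue.
(5/239) = +1, so 5 is a residue.
(6/239) = +1, so 6 is a residue.
(7/239) = −1, so 7 is the smallest positive non-residue mod 239.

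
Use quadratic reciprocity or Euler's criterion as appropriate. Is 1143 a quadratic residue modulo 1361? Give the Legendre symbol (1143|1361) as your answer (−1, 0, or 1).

-1

Reciprocity: 1143 ≡ 3 and 1361 ≡ 1 (mod 4), so (1143/1361) = +(1361/1143).
Reduce top mod 1143: now compute (218/1143).
Pull out 2: since 1143 ≡ 7 (mod 8), (2/1143) = +1.
Reciprocity: 109 ≡ 1 and 1143 ≡ 3 (mod 4), so (109/1143) = +(1143/109).
Reduce top mod 109: now compute (53/109).
Reciprocity: 53 ≡ 1 and 109 ≡ 1 (mod 4), so (53/109) = +(109/53).
Reduce top mod 53: now compute (3/53).
Reciprocity: 3 ≡ 3 and 53 ≡ 1 (mod 4), so (3/53) = +(53/3).
Reduce top mod 3: now compute (2/3).
Pull out 2: since 3 ≡ 3 (mod 8), (2/3) = -1.
Reached (1/3) = 1. Collecting the sign flips along the way, the symbol is -1.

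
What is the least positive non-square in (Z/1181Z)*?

(2/1181) = −1, so 2 is the smallest positive non-residue mod 1181.

2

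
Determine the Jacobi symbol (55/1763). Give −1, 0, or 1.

1

Reciprocity: 55 ≡ 3 and 1763 ≡ 3 (mod 4), so (55/1763) = −(1763/55).
Reduce top mod 55: now compute (3/55).
Reciprocity: 3 ≡ 3 and 55 ≡ 3 (mod 4), so (3/55) = −(55/3).
Reduce top mod 3: now compute (1/3).
Reached (1/3) = 1. Collecting the sign flips along the way, the symbol is +1.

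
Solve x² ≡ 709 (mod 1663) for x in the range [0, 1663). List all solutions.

Since 1663 ≡ 3 (mod 4), a square root of 709 is 709^((1663+1)/4) = 709^416 mod 1663.
Repeated squaring: 709^2≡455, 709^4≡813, 709^8≡758, 709^16≡829, 709^32≡422, 709^64≡143, 709^128≡493, 709^256≡251 (mod 1663).
709^416 = 709^(256+128+32) ≡ 1346 (mod 1663).
Check: 1346² = 1811716 ≡ 709 (mod 1663). The two roots are 317 and 1346.

317, 1346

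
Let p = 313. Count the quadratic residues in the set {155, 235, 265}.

3

(155/313) = +1 → QR.
(235/313) = +1 → QR.
(265/313) = +1 → QR.
Total quadratic residues among the 3: 3.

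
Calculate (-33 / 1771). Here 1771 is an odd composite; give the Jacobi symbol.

0

First reduce: -33 ≡ 1738 (mod 1771).
Pull out 2: since 1771 ≡ 3 (mod 8), (2/1771) = -1.
Reciprocity: 869 ≡ 1 and 1771 ≡ 3 (mod 4), so (869/1771) = +(1771/869).
Reduce top mod 869: now compute (33/869).
Reciprocity: 33 ≡ 1 and 869 ≡ 1 (mod 4), so (33/869) = +(869/33).
Reduce top mod 33: now compute (11/33).
Reciprocity: 11 ≡ 3 and 33 ≡ 1 (mod 4), so (11/33) = +(33/11).
Reduce top mod 11: now compute (0/11).
Top reduces to 0: gcd > 1, so the symbol is 0.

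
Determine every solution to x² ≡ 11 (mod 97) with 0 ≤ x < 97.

37, 60

97 ≡ 1 (mod 4), so we find a root by search.
Trying successive values, 37² = 1369 ≡ 11 (mod 97). The other root is 97 − 37 = 60.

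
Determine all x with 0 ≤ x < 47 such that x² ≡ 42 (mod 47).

Since 47 ≡ 3 (mod 4), a square root of 42 is 42^((47+1)/4) = 42^12 mod 47.
Repeated squaring: 42^2≡25, 42^4≡14, 42^8≡8 (mod 47).
42^12 = 42^(8+4) ≡ 18 (mod 47).
Check: 18² = 324 ≡ 42 (mod 47). The two roots are 18 and 29.

18, 29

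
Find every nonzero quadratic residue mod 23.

Square k = 1,…,11 (k and 23−k give the same square):
1²=1, 2²=4, 3²=9, 4²=16, 5²≡2, 6²≡13, 7²≡3, 8²≡18, 9²≡12, 10²≡8, 11²≡6 (mod 23).
So the quadratic residues mod 23 are {1, 2, 3, 4, 6, 8, 9, 12, 13, 16, 18}.

1 2 3 4 6 8 9 12 13 16 18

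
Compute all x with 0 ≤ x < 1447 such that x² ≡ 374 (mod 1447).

Since 1447 ≡ 3 (mod 4), a square root of 374 is 374^((1447+1)/4) = 374^362 mod 1447.
Repeated squaring: 374^2≡964, 374^4≡322, 374^8≡947, 374^16≡1116, 374^32≡1036, 374^64≡1069, 374^128≡1078, 374^256≡143 (mod 1447).
374^362 = 374^(256+64+32+8+2) ≡ 727 (mod 1447).
Check: 727² = 528529 ≡ 374 (mod 1447). The two roots are 720 and 727.

720, 727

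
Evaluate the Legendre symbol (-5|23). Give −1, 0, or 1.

Euler's criterion: (-5/23) ≡ 18^11 (mod 23).
18^2 ≡ 2 (mod 23)
18^4 ≡ 4 (mod 23)
18^8 ≡ 16 (mod 23)
18^11 = 18^(8+2+1) ≡ 1 (mod 23).
Result is 1, so (-5/23) = 1.

1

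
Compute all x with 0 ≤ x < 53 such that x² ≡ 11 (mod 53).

8, 45

53 ≡ 1 (mod 4), so we find a root by search.
Trying successive values, 8² = 64 ≡ 11 (mod 53). The other root is 53 − 8 = 45.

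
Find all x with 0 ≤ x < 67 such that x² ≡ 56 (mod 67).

18, 49

Since 67 ≡ 3 (mod 4), a square root of 56 is 56^((67+1)/4) = 56^17 mod 67.
Repeated squaring: 56^2≡54, 56^4≡35, 56^8≡19, 56^16≡26 (mod 67).
56^17 = 56^(16+1) ≡ 49 (mod 67).
Check: 49² = 2401 ≡ 56 (mod 67). The two roots are 18 and 49.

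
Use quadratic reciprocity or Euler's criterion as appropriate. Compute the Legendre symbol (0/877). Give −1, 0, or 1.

0

Top reduces to 0: gcd > 1, so the symbol is 0.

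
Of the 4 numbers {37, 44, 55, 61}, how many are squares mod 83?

3

(37/83) = +1 → QR.
(44/83) = +1 → QR.
(55/83) = -1 → non-residue.
(61/83) = +1 → QR.
Total quadratic residues among the 4: 3.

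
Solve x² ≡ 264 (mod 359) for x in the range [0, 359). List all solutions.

56, 303

Since 359 ≡ 3 (mod 4), a square root of 264 is 264^((359+1)/4) = 264^90 mod 359.
Repeated squaring: 264^2≡50, 264^4≡346, 264^8≡169, 264^16≡200, 264^32≡151, 264^64≡184 (mod 359).
264^90 = 264^(64+16+8+2) ≡ 303 (mod 359).
Check: 303² = 91809 ≡ 264 (mod 359). The two roots are 56 and 303.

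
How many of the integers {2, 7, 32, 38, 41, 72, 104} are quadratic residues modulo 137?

(2/137) = +1 → QR.
(7/137) = +1 → QR.
(32/137) = +1 → QR.
(38/137) = +1 → QR.
(41/137) = -1 → non-residue.
(72/137) = +1 → QR.
(104/137) = -1 → non-residue.
Total quadratic residues among the 7: 5.

5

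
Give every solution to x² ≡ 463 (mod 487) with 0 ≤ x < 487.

108, 379

Since 487 ≡ 3 (mod 4), a square root of 463 is 463^((487+1)/4) = 463^122 mod 487.
Repeated squaring: 463^2≡89, 463^4≡129, 463^8≡83, 463^16≡71, 463^32≡171, 463^64≡21 (mod 487).
463^122 = 463^(64+32+16+8+2) ≡ 379 (mod 487).
Check: 379² = 143641 ≡ 463 (mod 487). The two roots are 108 and 379.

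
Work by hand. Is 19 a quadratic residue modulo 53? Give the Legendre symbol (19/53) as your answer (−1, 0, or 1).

Reciprocity: 19 ≡ 3 and 53 ≡ 1 (mod 4), so (19/53) = +(53/19).
Reduce top mod 19: now compute (15/19).
Reciprocity: 15 ≡ 3 and 19 ≡ 3 (mod 4), so (15/19) = −(19/15).
Reduce top mod 15: now compute (4/15).
Pull out 2^2: since 15 ≡ 7 (mod 8), (2/15) = +1, so (2/15)^2 = +1.
Reached (1/15) = 1. Collecting the sign flips along the way, the symbol is -1.

-1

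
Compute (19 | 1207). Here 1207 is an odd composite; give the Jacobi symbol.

Reciprocity: 19 ≡ 3 and 1207 ≡ 3 (mod 4), so (19/1207) = −(1207/19).
Reduce top mod 19: now compute (10/19).
Pull out 2: since 19 ≡ 3 (mod 8), (2/19) = -1.
Reciprocity: 5 ≡ 1 and 19 ≡ 3 (mod 4), so (5/19) = +(19/5).
Reduce top mod 5: now compute (4/5).
Pull out 2^2: since 5 ≡ 5 (mod 8), (2/5) = -1, so (2/5)^2 = +1.
Reached (1/5) = 1. Collecting the sign flips along the way, the symbol is +1.

1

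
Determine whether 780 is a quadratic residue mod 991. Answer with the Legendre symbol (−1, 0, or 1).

Euler's criterion: (780/991) ≡ 780^495 (mod 991).
780^2 ≡ 917 (mod 991)
780^4 ≡ 521 (mod 991)
780^8 ≡ 898 (mod 991)
780^16 ≡ 721 (mod 991)
780^32 ≡ 557 (mod 991)
780^64 ≡ 66 (mod 991)
780^128 ≡ 392 (mod 991)
780^256 ≡ 59 (mod 991)
780^495 = 780^(256+128+64+32+8+4+2+1) ≡ 990 (mod 991).
Result is 990 ≡ −1, so (780/991) = −1.

-1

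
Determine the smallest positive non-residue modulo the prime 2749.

(2/2749) = −1, so 2 is the smallest positive non-residue mod 2749.

2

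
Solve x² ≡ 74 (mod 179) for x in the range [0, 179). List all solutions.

49, 130

Since 179 ≡ 3 (mod 4), a square root of 74 is 74^((179+1)/4) = 74^45 mod 179.
Repeated squaring: 74^2≡106, 74^4≡138, 74^8≡70, 74^16≡67, 74^32≡14 (mod 179).
74^45 = 74^(32+8+4+1) ≡ 49 (mod 179).
Check: 49² = 2401 ≡ 74 (mod 179). The two roots are 49 and 130.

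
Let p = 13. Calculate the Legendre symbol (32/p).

-1

Euler's criterion: (32/13) ≡ 6^6 (mod 13).
6^2 ≡ 10 (mod 13)
6^4 ≡ 9 (mod 13)
6^6 = 6^(4+2) ≡ 12 (mod 13).
Result is 12 ≡ −1, so (32/13) = −1.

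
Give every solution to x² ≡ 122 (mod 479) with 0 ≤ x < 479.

Since 479 ≡ 3 (mod 4), a square root of 122 is 122^((479+1)/4) = 122^120 mod 479.
Repeated squaring: 122^2≡35, 122^4≡267, 122^8≡397, 122^16≡18, 122^32≡324, 122^64≡75 (mod 479).
122^120 = 122^(64+32+16+8) ≡ 241 (mod 479).
Check: 241² = 58081 ≡ 122 (mod 479). The two roots are 238 and 241.

238, 241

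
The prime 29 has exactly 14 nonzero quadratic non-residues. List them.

2, 3, 8, 10, 11, 12, 14, 15, 17, 18, 19, 21, 26, 27

Square k = 1,…,14 (k and 29−k give the same square):
1²=1, 2²=4, 3²=9, 4²=16, 5²=25, 6²≡7, 7²≡20, 8²≡6, 9²≡23, 10²≡13, 11²≡5, 12²≡28, 13²≡24, 14²≡22 (mod 29).
The residues are {1, 4, 5, 6, 7, 9, 13, 16, 20, 22, 23, 24, 25, 28}; the non-residues are the remaining 14 nonzero classes.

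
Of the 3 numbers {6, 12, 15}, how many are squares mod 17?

(6/17) = -1 → non-residue.
(12/17) = -1 → non-residue.
(15/17) = +1 → QR.
Total quadratic residues among the 3: 1.

1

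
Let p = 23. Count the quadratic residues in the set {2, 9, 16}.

(2/23) = +1 → QR.
(9/23) = +1 → QR.
(16/23) = +1 → QR.
Total quadratic residues among the 3: 3.

3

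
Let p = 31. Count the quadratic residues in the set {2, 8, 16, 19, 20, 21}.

(2/31) = +1 → QR.
(8/31) = +1 → QR.
(16/31) = +1 → QR.
(19/31) = +1 → QR.
(20/31) = +1 → QR.
(21/31) = -1 → non-residue.
Total quadratic residues among the 6: 5.

5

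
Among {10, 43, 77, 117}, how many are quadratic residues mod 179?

3

(10/179) = -1 → non-residue.
(43/179) = +1 → QR.
(77/179) = +1 → QR.
(117/179) = +1 → QR.
Total quadratic residues among the 4: 3.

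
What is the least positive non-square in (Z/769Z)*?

7

(2/769) = +1, so 2 is a residue.
(3/769) = +1, so 3 is a residue.
(4/769) = +1, so 4 is a residue.
(5/769) = +1, so 5 is a residue.
(6/769) = +1, so 6 is a residue.
(7/769) = −1, so 7 is the smallest positive non-residue mod 769.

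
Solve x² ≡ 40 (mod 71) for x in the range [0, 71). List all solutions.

18, 53

Since 71 ≡ 3 (mod 4), a square root of 40 is 40^((71+1)/4) = 40^18 mod 71.
Repeated squaring: 40^2≡38, 40^4≡24, 40^8≡8, 40^16≡64 (mod 71).
40^18 = 40^(16+2) ≡ 18 (mod 71).
Check: 18² = 324 ≡ 40 (mod 71). The two roots are 18 and 53.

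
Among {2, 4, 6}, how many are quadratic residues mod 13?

(2/13) = -1 → non-residue.
(4/13) = +1 → QR.
(6/13) = -1 → non-residue.
Total quadratic residues among the 3: 1.

1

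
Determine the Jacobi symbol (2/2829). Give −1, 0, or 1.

Pull out 2: since 2829 ≡ 5 (mod 8), (2/2829) = -1.
Reached (1/2829) = 1. Collecting the sign flips along the way, the symbol is -1.

-1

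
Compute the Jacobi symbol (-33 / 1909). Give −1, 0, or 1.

-1

First reduce: -33 ≡ 1876 (mod 1909).
Pull out 2^2: since 1909 ≡ 5 (mod 8), (2/1909) = -1, so (2/1909)^2 = +1.
Reciprocity: 469 ≡ 1 and 1909 ≡ 1 (mod 4), so (469/1909) = +(1909/469).
Reduce top mod 469: now compute (33/469).
Reciprocity: 33 ≡ 1 and 469 ≡ 1 (mod 4), so (33/469) = +(469/33).
Reduce top mod 33: now compute (7/33).
Reciprocity: 7 ≡ 3 and 33 ≡ 1 (mod 4), so (7/33) = +(33/7).
Reduce top mod 7: now compute (5/7).
Reciprocity: 5 ≡ 1 and 7 ≡ 3 (mod 4), so (5/7) = +(7/5).
Reduce top mod 5: now compute (2/5).
Pull out 2: since 5 ≡ 5 (mod 8), (2/5) = -1.
Reached (1/5) = 1. Collecting the sign flips along the way, the symbol is -1.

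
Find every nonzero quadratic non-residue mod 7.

3, 5, 6

Square k = 1,…,3 (k and 7−k give the same square):
1²=1, 2²=4, 3²≡2 (mod 7).
The residues are {1, 2, 4}; the non-residues are the remaining 3 nonzero classes.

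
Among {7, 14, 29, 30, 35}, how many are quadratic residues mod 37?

2

(7/37) = +1 → QR.
(14/37) = -1 → non-residue.
(29/37) = -1 → non-residue.
(30/37) = +1 → QR.
(35/37) = -1 → non-residue.
Total quadratic residues among the 5: 2.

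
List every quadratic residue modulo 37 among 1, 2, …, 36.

Square k = 1,…,18 (k and 37−k give the same square):
1²=1, 2²=4, 3²=9, 4²=16, 5²=25, 6²=36, 7²≡12, 8²≡27, 9²≡7, 10²≡26, 11²≡10, 12²≡33, 13²≡21, 14²≡11, 15²≡3, 16²≡34, 17²≡30, 18²≡28 (mod 37).
So the quadratic residues mod 37 are {1, 3, 4, 7, 9, 10, 11, 12, 16, 21, 25, 26, 27, 28, 30, 33, 34, 36}.

1 3 4 7 9 10 11 12 16 21 25 26 27 28 30 33 34 36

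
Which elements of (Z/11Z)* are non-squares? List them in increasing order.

Square k = 1,…,5 (k and 11−k give the same square):
1²=1, 2²=4, 3²=9, 4²≡5, 5²≡3 (mod 11).
The residues are {1, 3, 4, 5, 9}; the non-residues are the remaining 5 nonzero classes.

2,6,7,8,10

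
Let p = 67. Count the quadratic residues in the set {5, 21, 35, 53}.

(5/67) = -1 → non-residue.
(21/67) = +1 → QR.
(35/67) = +1 → QR.
(53/67) = -1 → non-residue.
Total quadratic residues among the 4: 2.

2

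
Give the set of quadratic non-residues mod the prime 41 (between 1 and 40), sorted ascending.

3,6,7,11,12,13,14,15,17,19,22,24,26,27,28,29,30,34,35,38

Square k = 1,…,20 (k and 41−k give the same square):
1²=1, 2²=4, 3²=9, 4²=16, 5²=25, 6²=36, 7²≡8, 8²≡23, 9²≡40, 10²≡18, 11²≡39, 12²≡21, 13²≡5, 14²≡32, 15²≡20, 16²≡10, 17²≡2, 18²≡37, 19²≡33, 20²≡31 (mod 41).
The residues are {1, 2, 4, 5, 8, 9, 10, 16, 18, 20, 21, 23, 25, 31, 32, 33, 36, 37, 39, 40}; the non-residues are the remaining 20 nonzero classes.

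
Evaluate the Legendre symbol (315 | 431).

-1

Reciprocity: 315 ≡ 3 and 431 ≡ 3 (mod 4), so (315/431) = −(431/315).
Reduce top mod 315: now compute (116/315).
Pull out 2^2: since 315 ≡ 3 (mod 8), (2/315) = -1, so (2/315)^2 = +1.
Reciprocity: 29 ≡ 1 and 315 ≡ 3 (mod 4), so (29/315) = +(315/29).
Reduce top mod 29: now compute (25/29).
Reciprocity: 25 ≡ 1 and 29 ≡ 1 (mod 4), so (25/29) = +(29/25).
Reduce top mod 25: now compute (4/25).
Pull out 2^2: since 25 ≡ 1 (mod 8), (2/25) = +1, so (2/25)^2 = +1.
Reached (1/25) = 1. Collecting the sign flips along the way, the symbol is -1.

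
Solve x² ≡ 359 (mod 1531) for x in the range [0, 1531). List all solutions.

Since 1531 ≡ 3 (mod 4), a square root of 359 is 359^((1531+1)/4) = 359^383 mod 1531.
Repeated squaring: 359^2≡277, 359^4≡179, 359^8≡1421, 359^16≡1383, 359^32≡470, 359^64≡436, 359^128≡252, 359^256≡733 (mod 1531).
359^383 = 359^(256+64+32+16+8+4+2+1) ≡ 506 (mod 1531).
Check: 506² = 256036 ≡ 359 (mod 1531). The two roots are 506 and 1025.

506, 1025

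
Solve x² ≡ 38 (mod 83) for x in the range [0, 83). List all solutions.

11, 72

Since 83 ≡ 3 (mod 4), a square root of 38 is 38^((83+1)/4) = 38^21 mod 83.
Repeated squaring: 38^2≡33, 38^4≡10, 38^8≡17, 38^16≡40 (mod 83).
38^21 = 38^(16+4+1) ≡ 11 (mod 83).
Check: 11² = 121 ≡ 38 (mod 83). The two roots are 11 and 72.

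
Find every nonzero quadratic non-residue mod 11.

Square k = 1,…,5 (k and 11−k give the same square):
1²=1, 2²=4, 3²=9, 4²≡5, 5²≡3 (mod 11).
The residues are {1, 3, 4, 5, 9}; the non-residues are the remaining 5 nonzero classes.

2, 6, 7, 8, 10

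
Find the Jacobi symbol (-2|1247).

-1

First reduce: -2 ≡ 1245 (mod 1247).
Reciprocity: 1245 ≡ 1 and 1247 ≡ 3 (mod 4), so (1245/1247) = +(1247/1245).
Reduce top mod 1245: now compute (2/1245).
Pull out 2: since 1245 ≡ 5 (mod 8), (2/1245) = -1.
Reached (1/1245) = 1. Collecting the sign flips along the way, the symbol is -1.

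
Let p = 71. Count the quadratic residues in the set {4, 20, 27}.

3

(4/71) = +1 → QR.
(20/71) = +1 → QR.
(27/71) = +1 → QR.
Total quadratic residues among the 3: 3.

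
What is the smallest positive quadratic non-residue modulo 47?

(2/47) = +1, so 2 is a residue.
(3/47) = +1, so 3 is a residue.
(4/47) = +1, so 4 is a residue.
(5/47) = −1, so 5 is the smallest positive non-residue mod 47.

5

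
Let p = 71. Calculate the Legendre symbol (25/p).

1

Reciprocity: 25 ≡ 1 and 71 ≡ 3 (mod 4), so (25/71) = +(71/25).
Reduce top mod 25: now compute (21/25).
Reciprocity: 21 ≡ 1 and 25 ≡ 1 (mod 4), so (21/25) = +(25/21).
Reduce top mod 21: now compute (4/21).
Pull out 2^2: since 21 ≡ 5 (mod 8), (2/21) = -1, so (2/21)^2 = +1.
Reached (1/21) = 1. Collecting the sign flips along the way, the symbol is +1.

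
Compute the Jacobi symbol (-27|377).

-1

First reduce: -27 ≡ 350 (mod 377).
Pull out 2: since 377 ≡ 1 (mod 8), (2/377) = +1.
Reciprocity: 175 ≡ 3 and 377 ≡ 1 (mod 4), so (175/377) = +(377/175).
Reduce top mod 175: now compute (27/175).
Reciprocity: 27 ≡ 3 and 175 ≡ 3 (mod 4), so (27/175) = −(175/27).
Reduce top mod 27: now compute (13/27).
Reciprocity: 13 ≡ 1 and 27 ≡ 3 (mod 4), so (13/27) = +(27/13).
Reduce top mod 13: now compute (1/13).
Reached (1/13) = 1. Collecting the sign flips along the way, the symbol is -1.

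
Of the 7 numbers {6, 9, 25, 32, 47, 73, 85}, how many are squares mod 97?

7

(6/97) = +1 → QR.
(9/97) = +1 → QR.
(25/97) = +1 → QR.
(32/97) = +1 → QR.
(47/97) = +1 → QR.
(73/97) = +1 → QR.
(85/97) = +1 → QR.
Total quadratic residues among the 7: 7.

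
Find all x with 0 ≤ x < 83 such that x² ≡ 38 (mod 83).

11, 72

Since 83 ≡ 3 (mod 4), a square root of 38 is 38^((83+1)/4) = 38^21 mod 83.
Repeated squaring: 38^2≡33, 38^4≡10, 38^8≡17, 38^16≡40 (mod 83).
38^21 = 38^(16+4+1) ≡ 11 (mod 83).
Check: 11² = 121 ≡ 38 (mod 83). The two roots are 11 and 72.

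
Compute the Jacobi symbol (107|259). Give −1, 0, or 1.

1

Reciprocity: 107 ≡ 3 and 259 ≡ 3 (mod 4), so (107/259) = −(259/107).
Reduce top mod 107: now compute (45/107).
Reciprocity: 45 ≡ 1 and 107 ≡ 3 (mod 4), so (45/107) = +(107/45).
Reduce top mod 45: now compute (17/45).
Reciprocity: 17 ≡ 1 and 45 ≡ 1 (mod 4), so (17/45) = +(45/17).
Reduce top mod 17: now compute (11/17).
Reciprocity: 11 ≡ 3 and 17 ≡ 1 (mod 4), so (11/17) = +(17/11).
Reduce top mod 11: now compute (6/11).
Pull out 2: since 11 ≡ 3 (mod 8), (2/11) = -1.
Reciprocity: 3 ≡ 3 and 11 ≡ 3 (mod 4), so (3/11) = −(11/3).
Reduce top mod 3: now compute (2/3).
Pull out 2: since 3 ≡ 3 (mod 8), (2/3) = -1.
Reached (1/3) = 1. Collecting the sign flips along the way, the symbol is +1.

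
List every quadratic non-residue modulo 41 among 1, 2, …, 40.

3,6,7,11,12,13,14,15,17,19,22,24,26,27,28,29,30,34,35,38

Square k = 1,…,20 (k and 41−k give the same square):
1²=1, 2²=4, 3²=9, 4²=16, 5²=25, 6²=36, 7²≡8, 8²≡23, 9²≡40, 10²≡18, 11²≡39, 12²≡21, 13²≡5, 14²≡32, 15²≡20, 16²≡10, 17²≡2, 18²≡37, 19²≡33, 20²≡31 (mod 41).
The residues are {1, 2, 4, 5, 8, 9, 10, 16, 18, 20, 21, 23, 25, 31, 32, 33, 36, 37, 39, 40}; the non-residues are the remaining 20 nonzero classes.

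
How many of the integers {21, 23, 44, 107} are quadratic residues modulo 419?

3

(21/419) = +1 → QR.
(23/419) = +1 → QR.
(44/419) = -1 → non-residue.
(107/419) = +1 → QR.
Total quadratic residues among the 4: 3.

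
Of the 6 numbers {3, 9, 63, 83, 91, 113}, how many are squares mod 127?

2

(3/127) = -1 → non-residue.
(9/127) = +1 → QR.
(63/127) = -1 → non-residue.
(83/127) = -1 → non-residue.
(91/127) = -1 → non-residue.
(113/127) = +1 → QR.
Total quadratic residues among the 6: 2.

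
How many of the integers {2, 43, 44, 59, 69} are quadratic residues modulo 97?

(2/97) = +1 → QR.
(43/97) = +1 → QR.
(44/97) = +1 → QR.
(59/97) = -1 → non-residue.
(69/97) = -1 → non-residue.
Total quadratic residues among the 5: 3.

3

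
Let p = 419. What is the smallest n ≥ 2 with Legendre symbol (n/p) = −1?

(2/419) = −1, so 2 is the smallest positive non-residue mod 419.

2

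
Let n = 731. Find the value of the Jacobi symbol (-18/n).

First reduce: -18 ≡ 713 (mod 731).
Reciprocity: 713 ≡ 1 and 731 ≡ 3 (mod 4), so (713/731) = +(731/713).
Reduce top mod 713: now compute (18/713).
Pull out 2: since 713 ≡ 1 (mod 8), (2/713) = +1.
Reciprocity: 9 ≡ 1 and 713 ≡ 1 (mod 4), so (9/713) = +(713/9).
Reduce top mod 9: now compute (2/9).
Pull out 2: since 9 ≡ 1 (mod 8), (2/9) = +1.
Reached (1/9) = 1. Collecting the sign flips along the way, the symbol is +1.

1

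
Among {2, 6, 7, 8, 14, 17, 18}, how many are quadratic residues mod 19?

3

(2/19) = -1 → non-residue.
(6/19) = +1 → QR.
(7/19) = +1 → QR.
(8/19) = -1 → non-residue.
(14/19) = -1 → non-residue.
(17/19) = +1 → QR.
(18/19) = -1 → non-residue.
Total quadratic residues among the 7: 3.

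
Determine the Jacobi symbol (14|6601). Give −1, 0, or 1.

0

Pull out 2: since 6601 ≡ 1 (mod 8), (2/6601) = +1.
Reciprocity: 7 ≡ 3 and 6601 ≡ 1 (mod 4), so (7/6601) = +(6601/7).
Reduce top mod 7: now compute (0/7).
Top reduces to 0: gcd > 1, so the symbol is 0.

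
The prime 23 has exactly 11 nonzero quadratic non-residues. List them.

5 7 10 11 14 15 17 19 20 21 22

Square k = 1,…,11 (k and 23−k give the same square):
1²=1, 2²=4, 3²=9, 4²=16, 5²≡2, 6²≡13, 7²≡3, 8²≡18, 9²≡12, 10²≡8, 11²≡6 (mod 23).
The residues are {1, 2, 3, 4, 6, 8, 9, 12, 13, 16, 18}; the non-residues are the remaining 11 nonzero classes.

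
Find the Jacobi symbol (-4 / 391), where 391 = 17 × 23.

-1

First reduce: -4 ≡ 387 (mod 391).
Reciprocity: 387 ≡ 3 and 391 ≡ 3 (mod 4), so (387/391) = −(391/387).
Reduce top mod 387: now compute (4/387).
Pull out 2^2: since 387 ≡ 3 (mod 8), (2/387) = -1, so (2/387)^2 = +1.
Reached (1/387) = 1. Collecting the sign flips along the way, the symbol is -1.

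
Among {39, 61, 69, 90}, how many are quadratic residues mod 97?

(39/97) = -1 → non-residue.
(61/97) = +1 → QR.
(69/97) = -1 → non-residue.
(90/97) = -1 → non-residue.
Total quadratic residues among the 4: 1.

1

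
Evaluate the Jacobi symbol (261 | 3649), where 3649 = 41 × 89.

1

Reciprocity: 261 ≡ 1 and 3649 ≡ 1 (mod 4), so (261/3649) = +(3649/261).
Reduce top mod 261: now compute (256/261).
Pull out 2^8: since 261 ≡ 5 (mod 8), (2/261) = -1, so (2/261)^8 = +1.
Reached (1/261) = 1. Collecting the sign flips along the way, the symbol is +1.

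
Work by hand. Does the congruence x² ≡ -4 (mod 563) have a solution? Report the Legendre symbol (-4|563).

-1

First reduce: -4 ≡ 559 (mod 563).
Reciprocity: 559 ≡ 3 and 563 ≡ 3 (mod 4), so (559/563) = −(563/559).
Reduce top mod 559: now compute (4/559).
Pull out 2^2: since 559 ≡ 7 (mod 8), (2/559) = +1, so (2/559)^2 = +1.
Reached (1/559) = 1. Collecting the sign flips along the way, the symbol is -1.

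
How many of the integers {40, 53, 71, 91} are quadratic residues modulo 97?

(40/97) = -1 → non-residue.
(53/97) = +1 → QR.
(71/97) = -1 → non-residue.
(91/97) = +1 → QR.
Total quadratic residues among the 4: 2.

2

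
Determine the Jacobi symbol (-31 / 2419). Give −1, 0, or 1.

1

First reduce: -31 ≡ 2388 (mod 2419).
Pull out 2^2: since 2419 ≡ 3 (mod 8), (2/2419) = -1, so (2/2419)^2 = +1.
Reciprocity: 597 ≡ 1 and 2419 ≡ 3 (mod 4), so (597/2419) = +(2419/597).
Reduce top mod 597: now compute (31/597).
Reciprocity: 31 ≡ 3 and 597 ≡ 1 (mod 4), so (31/597) = +(597/31).
Reduce top mod 31: now compute (8/31).
Pull out 2^3: since 31 ≡ 7 (mod 8), (2/31) = +1, so (2/31)^3 = +1.
Reached (1/31) = 1. Collecting the sign flips along the way, the symbol is +1.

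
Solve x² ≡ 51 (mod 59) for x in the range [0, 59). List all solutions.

13, 46

Since 59 ≡ 3 (mod 4), a square root of 51 is 51^((59+1)/4) = 51^15 mod 59.
Repeated squaring: 51^2≡5, 51^4≡25, 51^8≡35 (mod 59).
51^15 = 51^(8+4+2+1) ≡ 46 (mod 59).
Check: 46² = 2116 ≡ 51 (mod 59). The two roots are 13 and 46.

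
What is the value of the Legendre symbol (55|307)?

Reciprocity: 55 ≡ 3 and 307 ≡ 3 (mod 4), so (55/307) = −(307/55).
Reduce top mod 55: now compute (32/55).
Pull out 2^5: since 55 ≡ 7 (mod 8), (2/55) = +1, so (2/55)^5 = +1.
Reached (1/55) = 1. Collecting the sign flips along the way, the symbol is -1.

-1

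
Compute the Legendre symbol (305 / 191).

-1

First reduce: 305 ≡ 114 (mod 191).
Pull out 2: since 191 ≡ 7 (mod 8), (2/191) = +1.
Reciprocity: 57 ≡ 1 and 191 ≡ 3 (mod 4), so (57/191) = +(191/57).
Reduce top mod 57: now compute (20/57).
Pull out 2^2: since 57 ≡ 1 (mod 8), (2/57) = +1, so (2/57)^2 = +1.
Reciprocity: 5 ≡ 1 and 57 ≡ 1 (mod 4), so (5/57) = +(57/5).
Reduce top mod 5: now compute (2/5).
Pull out 2: since 5 ≡ 5 (mod 8), (2/5) = -1.
Reached (1/5) = 1. Collecting the sign flips along the way, the symbol is -1.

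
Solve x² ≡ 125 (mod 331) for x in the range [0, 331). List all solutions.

159, 172

Since 331 ≡ 3 (mod 4), a square root of 125 is 125^((331+1)/4) = 125^83 mod 331.
Repeated squaring: 125^2≡68, 125^4≡321, 125^8≡100, 125^16≡70, 125^32≡266, 125^64≡253 (mod 331).
125^83 = 125^(64+16+2+1) ≡ 172 (mod 331).
Check: 172² = 29584 ≡ 125 (mod 331). The two roots are 159 and 172.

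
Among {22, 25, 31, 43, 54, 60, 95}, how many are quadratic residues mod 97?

(22/97) = +1 → QR.
(25/97) = +1 → QR.
(31/97) = +1 → QR.
(43/97) = +1 → QR.
(54/97) = +1 → QR.
(60/97) = -1 → non-residue.
(95/97) = +1 → QR.
Total quadratic residues among the 7: 6.

6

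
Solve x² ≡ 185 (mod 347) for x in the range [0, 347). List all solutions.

Since 347 ≡ 3 (mod 4), a square root of 185 is 185^((347+1)/4) = 185^87 mod 347.
Repeated squaring: 185^2≡219, 185^4≡75, 185^8≡73, 185^16≡124, 185^32≡108, 185^64≡213 (mod 347).
185^87 = 185^(64+16+4+2+1) ≡ 269 (mod 347).
Check: 269² = 72361 ≡ 185 (mod 347). The two roots are 78 and 269.

78, 269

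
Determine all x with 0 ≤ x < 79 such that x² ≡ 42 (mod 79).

Since 79 ≡ 3 (mod 4), a square root of 42 is 42^((79+1)/4) = 42^20 mod 79.
Repeated squaring: 42^2≡26, 42^4≡44, 42^8≡40, 42^16≡20 (mod 79).
42^20 = 42^(16+4) ≡ 11 (mod 79).
Check: 11² = 121 ≡ 42 (mod 79). The two roots are 11 and 68.

11, 68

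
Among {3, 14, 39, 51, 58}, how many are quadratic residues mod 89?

1

(3/89) = -1 → non-residue.
(14/89) = -1 → non-residue.
(39/89) = +1 → QR.
(51/89) = -1 → non-residue.
(58/89) = -1 → non-residue.
Total quadratic residues among the 5: 1.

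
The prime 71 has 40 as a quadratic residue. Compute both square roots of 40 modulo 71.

18, 53

Since 71 ≡ 3 (mod 4), a square root of 40 is 40^((71+1)/4) = 40^18 mod 71.
Repeated squaring: 40^2≡38, 40^4≡24, 40^8≡8, 40^16≡64 (mod 71).
40^18 = 40^(16+2) ≡ 18 (mod 71).
Check: 18² = 324 ≡ 40 (mod 71). The two roots are 18 and 53.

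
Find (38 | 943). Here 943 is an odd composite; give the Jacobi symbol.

1

Pull out 2: since 943 ≡ 7 (mod 8), (2/943) = +1.
Reciprocity: 19 ≡ 3 and 943 ≡ 3 (mod 4), so (19/943) = −(943/19).
Reduce top mod 19: now compute (12/19).
Pull out 2^2: since 19 ≡ 3 (mod 8), (2/19) = -1, so (2/19)^2 = +1.
Reciprocity: 3 ≡ 3 and 19 ≡ 3 (mod 4), so (3/19) = −(19/3).
Reduce top mod 3: now compute (1/3).
Reached (1/3) = 1. Collecting the sign flips along the way, the symbol is +1.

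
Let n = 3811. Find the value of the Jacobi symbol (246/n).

1

Pull out 2: since 3811 ≡ 3 (mod 8), (2/3811) = -1.
Reciprocity: 123 ≡ 3 and 3811 ≡ 3 (mod 4), so (123/3811) = −(3811/123).
Reduce top mod 123: now compute (121/123).
Reciprocity: 121 ≡ 1 and 123 ≡ 3 (mod 4), so (121/123) = +(123/121).
Reduce top mod 121: now compute (2/121).
Pull out 2: since 121 ≡ 1 (mod 8), (2/121) = +1.
Reached (1/121) = 1. Collecting the sign flips along the way, the symbol is +1.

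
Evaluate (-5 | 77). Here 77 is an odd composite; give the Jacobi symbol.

First reduce: -5 ≡ 72 (mod 77).
Pull out 2^3: since 77 ≡ 5 (mod 8), (2/77) = -1, so (2/77)^3 = -1.
Reciprocity: 9 ≡ 1 and 77 ≡ 1 (mod 4), so (9/77) = +(77/9).
Reduce top mod 9: now compute (5/9).
Reciprocity: 5 ≡ 1 and 9 ≡ 1 (mod 4), so (5/9) = +(9/5).
Reduce top mod 5: now compute (4/5).
Pull out 2^2: since 5 ≡ 5 (mod 8), (2/5) = -1, so (2/5)^2 = +1.
Reached (1/5) = 1. Collecting the sign flips along the way, the symbol is -1.

-1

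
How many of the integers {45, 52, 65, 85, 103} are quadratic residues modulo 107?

2

(45/107) = -1 → non-residue.
(52/107) = +1 → QR.
(65/107) = -1 → non-residue.
(85/107) = +1 → QR.
(103/107) = -1 → non-residue.
Total quadratic residues among the 5: 2.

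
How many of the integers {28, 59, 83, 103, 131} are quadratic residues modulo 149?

2

(28/149) = +1 → QR.
(59/149) = -1 → non-residue.
(83/149) = -1 → non-residue.
(103/149) = +1 → QR.
(131/149) = -1 → non-residue.
Total quadratic residues among the 5: 2.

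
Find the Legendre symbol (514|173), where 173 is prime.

First reduce: 514 ≡ 168 (mod 173).
Pull out 2^3: since 173 ≡ 5 (mod 8), (2/173) = -1, so (2/173)^3 = -1.
Reciprocity: 21 ≡ 1 and 173 ≡ 1 (mod 4), so (21/173) = +(173/21).
Reduce top mod 21: now compute (5/21).
Reciprocity: 5 ≡ 1 and 21 ≡ 1 (mod 4), so (5/21) = +(21/5).
Reduce top mod 5: now compute (1/5).
Reached (1/5) = 1. Collecting the sign flips along the way, the symbol is -1.

-1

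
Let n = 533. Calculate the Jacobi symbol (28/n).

Pull out 2^2: since 533 ≡ 5 (mod 8), (2/533) = -1, so (2/533)^2 = +1.
Reciprocity: 7 ≡ 3 and 533 ≡ 1 (mod 4), so (7/533) = +(533/7).
Reduce top mod 7: now compute (1/7).
Reached (1/7) = 1. Collecting the sign flips along the way, the symbol is +1.

1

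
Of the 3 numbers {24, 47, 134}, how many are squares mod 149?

(24/149) = +1 → QR.
(47/149) = +1 → QR.
(134/149) = -1 → non-residue.
Total quadratic residues among the 3: 2.

2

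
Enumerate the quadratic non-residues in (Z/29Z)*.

Square k = 1,…,14 (k and 29−k give the same square):
1²=1, 2²=4, 3²=9, 4²=16, 5²=25, 6²≡7, 7²≡20, 8²≡6, 9²≡23, 10²≡13, 11²≡5, 12²≡28, 13²≡24, 14²≡22 (mod 29).
The residues are {1, 4, 5, 6, 7, 9, 13, 16, 20, 22, 23, 24, 25, 28}; the non-residues are the remaining 14 nonzero classes.

2 3 8 10 11 12 14 15 17 18 19 21 26 27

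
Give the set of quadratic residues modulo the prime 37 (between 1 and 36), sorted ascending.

Square k = 1,…,18 (k and 37−k give the same square):
1²=1, 2²=4, 3²=9, 4²=16, 5²=25, 6²=36, 7²≡12, 8²≡27, 9²≡7, 10²≡26, 11²≡10, 12²≡33, 13²≡21, 14²≡11, 15²≡3, 16²≡34, 17²≡30, 18²≡28 (mod 37).
So the quadratic residues mod 37 are {1, 3, 4, 7, 9, 10, 11, 12, 16, 21, 25, 26, 27, 28, 30, 33, 34, 36}.

1, 3, 4, 7, 9, 10, 11, 12, 16, 21, 25, 26, 27, 28, 30, 33, 34, 36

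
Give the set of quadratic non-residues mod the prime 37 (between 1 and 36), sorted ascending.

2, 5, 6, 8, 13, 14, 15, 17, 18, 19, 20, 22, 23, 24, 29, 31, 32, 35

Square k = 1,…,18 (k and 37−k give the same square):
1²=1, 2²=4, 3²=9, 4²=16, 5²=25, 6²=36, 7²≡12, 8²≡27, 9²≡7, 10²≡26, 11²≡10, 12²≡33, 13²≡21, 14²≡11, 15²≡3, 16²≡34, 17²≡30, 18²≡28 (mod 37).
The residues are {1, 3, 4, 7, 9, 10, 11, 12, 16, 21, 25, 26, 27, 28, 30, 33, 34, 36}; the non-residues are the remaining 18 nonzero classes.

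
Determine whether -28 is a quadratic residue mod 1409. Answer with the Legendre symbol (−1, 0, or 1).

First reduce: -28 ≡ 1381 (mod 1409).
Reciprocity: 1381 ≡ 1 and 1409 ≡ 1 (mod 4), so (1381/1409) = +(1409/1381).
Reduce top mod 1381: now compute (28/1381).
Pull out 2^2: since 1381 ≡ 5 (mod 8), (2/1381) = -1, so (2/1381)^2 = +1.
Reciprocity: 7 ≡ 3 and 1381 ≡ 1 (mod 4), so (7/1381) = +(1381/7).
Reduce top mod 7: now compute (2/7).
Pull out 2: since 7 ≡ 7 (mod 8), (2/7) = +1.
Reached (1/7) = 1. Collecting the sign flips along the way, the symbol is +1.

1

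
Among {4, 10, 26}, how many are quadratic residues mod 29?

(4/29) = +1 → QR.
(10/29) = -1 → non-residue.
(26/29) = -1 → non-residue.
Total quadratic residues among the 3: 1.

1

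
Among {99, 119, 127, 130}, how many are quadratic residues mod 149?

(99/149) = -1 → non-residue.
(119/149) = +1 → QR.
(127/149) = +1 → QR.
(130/149) = +1 → QR.
Total quadratic residues among the 4: 3.

3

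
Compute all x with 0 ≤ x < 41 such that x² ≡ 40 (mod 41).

9, 32

41 ≡ 1 (mod 4), so we find a root by search.
Trying successive values, 9² = 81 ≡ 40 (mod 41). The other root is 41 − 9 = 32.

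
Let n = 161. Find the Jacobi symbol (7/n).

0

Reciprocity: 7 ≡ 3 and 161 ≡ 1 (mod 4), so (7/161) = +(161/7).
Reduce top mod 7: now compute (0/7).
Top reduces to 0: gcd > 1, so the symbol is 0.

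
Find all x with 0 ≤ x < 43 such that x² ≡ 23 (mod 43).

18, 25

Since 43 ≡ 3 (mod 4), a square root of 23 is 23^((43+1)/4) = 23^11 mod 43.
Repeated squaring: 23^2≡13, 23^4≡40, 23^8≡9 (mod 43).
23^11 = 23^(8+2+1) ≡ 25 (mod 43).
Check: 25² = 625 ≡ 23 (mod 43). The two roots are 18 and 25.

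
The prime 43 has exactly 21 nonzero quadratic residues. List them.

1,4,6,9,10,11,13,14,15,16,17,21,23,24,25,31,35,36,38,40,41

Square k = 1,…,21 (k and 43−k give the same square):
1²=1, 2²=4, 3²=9, 4²=16, 5²=25, 6²=36, 7²≡6, 8²≡21, 9²≡38, 10²≡14, 11²≡35, 12²≡15, 13²≡40, 14²≡24, 15²≡10, 16²≡41, 17²≡31, 18²≡23, 19²≡17, 20²≡13, 21²≡11 (mod 43).
So the quadratic residues mod 43 are {1, 4, 6, 9, 10, 11, 13, 14, 15, 16, 17, 21, 23, 24, 25, 31, 35, 36, 38, 40, 41}.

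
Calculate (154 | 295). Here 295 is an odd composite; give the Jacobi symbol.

1

Pull out 2: since 295 ≡ 7 (mod 8), (2/295) = +1.
Reciprocity: 77 ≡ 1 and 295 ≡ 3 (mod 4), so (77/295) = +(295/77).
Reduce top mod 77: now compute (64/77).
Pull out 2^6: since 77 ≡ 5 (mod 8), (2/77) = -1, so (2/77)^6 = +1.
Reached (1/77) = 1. Collecting the sign flips along the way, the symbol is +1.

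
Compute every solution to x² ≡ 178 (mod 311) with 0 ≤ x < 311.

Since 311 ≡ 3 (mod 4), a square root of 178 is 178^((311+1)/4) = 178^78 mod 311.
Repeated squaring: 178^2≡273, 178^4≡200, 178^8≡192, 178^16≡166, 178^32≡188, 178^64≡201 (mod 311).
178^78 = 178^(64+8+4+2) ≡ 235 (mod 311).
Check: 235² = 55225 ≡ 178 (mod 311). The two roots are 76 and 235.

76, 235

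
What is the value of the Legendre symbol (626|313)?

First reduce: 626 ≡ 0 (mod 313).
Top reduces to 0: gcd > 1, so the symbol is 0.

0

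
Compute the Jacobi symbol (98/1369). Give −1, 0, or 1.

1

Pull out 2: since 1369 ≡ 1 (mod 8), (2/1369) = +1.
Reciprocity: 49 ≡ 1 and 1369 ≡ 1 (mod 4), so (49/1369) = +(1369/49).
Reduce top mod 49: now compute (46/49).
Pull out 2: since 49 ≡ 1 (mod 8), (2/49) = +1.
Reciprocity: 23 ≡ 3 and 49 ≡ 1 (mod 4), so (23/49) = +(49/23).
Reduce top mod 23: now compute (3/23).
Reciprocity: 3 ≡ 3 and 23 ≡ 3 (mod 4), so (3/23) = −(23/3).
Reduce top mod 3: now compute (2/3).
Pull out 2: since 3 ≡ 3 (mod 8), (2/3) = -1.
Reached (1/3) = 1. Collecting the sign flips along the way, the symbol is +1.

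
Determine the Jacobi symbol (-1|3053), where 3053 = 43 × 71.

First reduce: -1 ≡ 3052 (mod 3053).
Pull out 2^2: since 3053 ≡ 5 (mod 8), (2/3053) = -1, so (2/3053)^2 = +1.
Reciprocity: 763 ≡ 3 and 3053 ≡ 1 (mod 4), so (763/3053) = +(3053/763).
Reduce top mod 763: now compute (1/763).
Reached (1/763) = 1. Collecting the sign flips along the way, the symbol is +1.

1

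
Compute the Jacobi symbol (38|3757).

1

Pull out 2: since 3757 ≡ 5 (mod 8), (2/3757) = -1.
Reciprocity: 19 ≡ 3 and 3757 ≡ 1 (mod 4), so (19/3757) = +(3757/19).
Reduce top mod 19: now compute (14/19).
Pull out 2: since 19 ≡ 3 (mod 8), (2/19) = -1.
Reciprocity: 7 ≡ 3 and 19 ≡ 3 (mod 4), so (7/19) = −(19/7).
Reduce top mod 7: now compute (5/7).
Reciprocity: 5 ≡ 1 and 7 ≡ 3 (mod 4), so (5/7) = +(7/5).
Reduce top mod 5: now compute (2/5).
Pull out 2: since 5 ≡ 5 (mod 8), (2/5) = -1.
Reached (1/5) = 1. Collecting the sign flips along the way, the symbol is +1.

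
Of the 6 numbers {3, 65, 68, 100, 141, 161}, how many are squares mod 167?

(3/167) = +1 → QR.
(65/167) = +1 → QR.
(68/167) = -1 → non-residue.
(100/167) = +1 → QR.
(141/167) = +1 → QR.
(161/167) = -1 → non-residue.
Total quadratic residues among the 6: 4.

4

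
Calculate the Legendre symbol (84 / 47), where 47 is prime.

1

First reduce: 84 ≡ 37 (mod 47).
Reciprocity: 37 ≡ 1 and 47 ≡ 3 (mod 4), so (37/47) = +(47/37).
Reduce top mod 37: now compute (10/37).
Pull out 2: since 37 ≡ 5 (mod 8), (2/37) = -1.
Reciprocity: 5 ≡ 1 and 37 ≡ 1 (mod 4), so (5/37) = +(37/5).
Reduce top mod 5: now compute (2/5).
Pull out 2: since 5 ≡ 5 (mod 8), (2/5) = -1.
Reached (1/5) = 1. Collecting the sign flips along the way, the symbol is +1.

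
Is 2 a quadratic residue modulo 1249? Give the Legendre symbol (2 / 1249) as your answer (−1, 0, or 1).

1

Pull out 2: since 1249 ≡ 1 (mod 8), (2/1249) = +1.
Reached (1/1249) = 1. Collecting the sign flips along the way, the symbol is +1.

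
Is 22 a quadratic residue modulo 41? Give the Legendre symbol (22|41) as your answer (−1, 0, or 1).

-1

Euler's criterion: (22/41) ≡ 22^20 (mod 41).
22^2 ≡ 33 (mod 41)
22^4 ≡ 23 (mod 41)
22^8 ≡ 37 (mod 41)
22^16 ≡ 16 (mod 41)
22^20 = 22^(16+4) ≡ 40 (mod 41).
Result is 40 ≡ −1, so (22/41) = −1.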